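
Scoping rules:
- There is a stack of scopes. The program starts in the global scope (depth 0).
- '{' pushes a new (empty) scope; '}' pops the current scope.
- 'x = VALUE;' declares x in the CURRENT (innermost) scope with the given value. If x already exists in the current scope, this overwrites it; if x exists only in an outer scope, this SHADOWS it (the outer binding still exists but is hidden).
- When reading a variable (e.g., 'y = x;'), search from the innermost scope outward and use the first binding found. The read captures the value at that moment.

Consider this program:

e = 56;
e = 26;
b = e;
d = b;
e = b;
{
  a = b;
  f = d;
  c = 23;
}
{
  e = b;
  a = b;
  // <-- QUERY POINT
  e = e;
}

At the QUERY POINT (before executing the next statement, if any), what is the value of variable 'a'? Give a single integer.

Step 1: declare e=56 at depth 0
Step 2: declare e=26 at depth 0
Step 3: declare b=(read e)=26 at depth 0
Step 4: declare d=(read b)=26 at depth 0
Step 5: declare e=(read b)=26 at depth 0
Step 6: enter scope (depth=1)
Step 7: declare a=(read b)=26 at depth 1
Step 8: declare f=(read d)=26 at depth 1
Step 9: declare c=23 at depth 1
Step 10: exit scope (depth=0)
Step 11: enter scope (depth=1)
Step 12: declare e=(read b)=26 at depth 1
Step 13: declare a=(read b)=26 at depth 1
Visible at query point: a=26 b=26 d=26 e=26

Answer: 26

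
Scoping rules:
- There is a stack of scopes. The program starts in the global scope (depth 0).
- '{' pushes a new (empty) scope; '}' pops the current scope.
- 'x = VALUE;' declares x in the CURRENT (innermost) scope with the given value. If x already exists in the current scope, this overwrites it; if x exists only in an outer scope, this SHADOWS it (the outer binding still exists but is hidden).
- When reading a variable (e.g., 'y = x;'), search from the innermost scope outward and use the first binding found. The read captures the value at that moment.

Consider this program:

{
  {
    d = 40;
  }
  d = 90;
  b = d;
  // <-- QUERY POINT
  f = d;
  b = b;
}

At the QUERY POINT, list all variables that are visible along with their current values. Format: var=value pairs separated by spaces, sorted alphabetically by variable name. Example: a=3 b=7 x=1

Step 1: enter scope (depth=1)
Step 2: enter scope (depth=2)
Step 3: declare d=40 at depth 2
Step 4: exit scope (depth=1)
Step 5: declare d=90 at depth 1
Step 6: declare b=(read d)=90 at depth 1
Visible at query point: b=90 d=90

Answer: b=90 d=90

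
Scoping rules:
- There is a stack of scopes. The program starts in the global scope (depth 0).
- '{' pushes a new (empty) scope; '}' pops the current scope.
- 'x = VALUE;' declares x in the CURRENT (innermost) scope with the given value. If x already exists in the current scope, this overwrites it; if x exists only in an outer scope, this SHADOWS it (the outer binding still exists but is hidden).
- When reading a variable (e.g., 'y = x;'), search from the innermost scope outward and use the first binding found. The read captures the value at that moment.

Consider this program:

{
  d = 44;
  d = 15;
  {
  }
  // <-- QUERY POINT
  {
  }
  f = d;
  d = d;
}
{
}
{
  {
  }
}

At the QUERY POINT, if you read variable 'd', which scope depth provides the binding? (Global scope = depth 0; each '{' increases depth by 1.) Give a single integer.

Answer: 1

Derivation:
Step 1: enter scope (depth=1)
Step 2: declare d=44 at depth 1
Step 3: declare d=15 at depth 1
Step 4: enter scope (depth=2)
Step 5: exit scope (depth=1)
Visible at query point: d=15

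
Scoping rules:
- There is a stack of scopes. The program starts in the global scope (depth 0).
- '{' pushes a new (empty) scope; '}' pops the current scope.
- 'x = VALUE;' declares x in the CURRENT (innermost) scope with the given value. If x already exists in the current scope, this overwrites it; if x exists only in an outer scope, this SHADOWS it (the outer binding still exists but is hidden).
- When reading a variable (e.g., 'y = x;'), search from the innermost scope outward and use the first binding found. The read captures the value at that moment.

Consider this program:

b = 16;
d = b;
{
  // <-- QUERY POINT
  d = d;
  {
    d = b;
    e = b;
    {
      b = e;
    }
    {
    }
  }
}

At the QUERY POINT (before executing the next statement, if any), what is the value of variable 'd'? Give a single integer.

Answer: 16

Derivation:
Step 1: declare b=16 at depth 0
Step 2: declare d=(read b)=16 at depth 0
Step 3: enter scope (depth=1)
Visible at query point: b=16 d=16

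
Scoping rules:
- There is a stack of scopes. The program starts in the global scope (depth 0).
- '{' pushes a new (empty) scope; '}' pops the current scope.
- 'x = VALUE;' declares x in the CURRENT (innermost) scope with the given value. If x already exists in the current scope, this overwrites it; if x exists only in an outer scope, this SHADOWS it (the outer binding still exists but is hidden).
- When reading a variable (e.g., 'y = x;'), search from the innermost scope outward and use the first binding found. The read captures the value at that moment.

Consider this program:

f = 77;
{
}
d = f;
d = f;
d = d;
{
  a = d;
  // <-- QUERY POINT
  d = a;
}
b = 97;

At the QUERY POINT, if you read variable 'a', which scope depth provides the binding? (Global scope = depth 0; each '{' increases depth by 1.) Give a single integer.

Answer: 1

Derivation:
Step 1: declare f=77 at depth 0
Step 2: enter scope (depth=1)
Step 3: exit scope (depth=0)
Step 4: declare d=(read f)=77 at depth 0
Step 5: declare d=(read f)=77 at depth 0
Step 6: declare d=(read d)=77 at depth 0
Step 7: enter scope (depth=1)
Step 8: declare a=(read d)=77 at depth 1
Visible at query point: a=77 d=77 f=77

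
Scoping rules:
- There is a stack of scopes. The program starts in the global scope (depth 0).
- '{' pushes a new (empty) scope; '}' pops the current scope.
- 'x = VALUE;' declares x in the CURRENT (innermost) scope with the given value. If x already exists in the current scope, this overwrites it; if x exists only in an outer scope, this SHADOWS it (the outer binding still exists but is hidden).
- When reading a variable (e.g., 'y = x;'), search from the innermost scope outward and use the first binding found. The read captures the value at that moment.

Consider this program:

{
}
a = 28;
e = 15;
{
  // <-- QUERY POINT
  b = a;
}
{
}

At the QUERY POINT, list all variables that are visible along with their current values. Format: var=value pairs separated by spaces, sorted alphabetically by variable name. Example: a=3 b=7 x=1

Step 1: enter scope (depth=1)
Step 2: exit scope (depth=0)
Step 3: declare a=28 at depth 0
Step 4: declare e=15 at depth 0
Step 5: enter scope (depth=1)
Visible at query point: a=28 e=15

Answer: a=28 e=15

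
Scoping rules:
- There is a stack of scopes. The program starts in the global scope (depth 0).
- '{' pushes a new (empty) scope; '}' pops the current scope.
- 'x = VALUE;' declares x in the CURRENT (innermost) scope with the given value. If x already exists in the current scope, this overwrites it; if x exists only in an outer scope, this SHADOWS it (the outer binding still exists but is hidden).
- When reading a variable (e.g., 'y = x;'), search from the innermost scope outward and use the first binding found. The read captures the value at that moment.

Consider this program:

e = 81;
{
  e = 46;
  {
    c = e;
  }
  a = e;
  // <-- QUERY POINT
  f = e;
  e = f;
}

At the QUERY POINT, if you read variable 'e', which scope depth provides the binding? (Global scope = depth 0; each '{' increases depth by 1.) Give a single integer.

Step 1: declare e=81 at depth 0
Step 2: enter scope (depth=1)
Step 3: declare e=46 at depth 1
Step 4: enter scope (depth=2)
Step 5: declare c=(read e)=46 at depth 2
Step 6: exit scope (depth=1)
Step 7: declare a=(read e)=46 at depth 1
Visible at query point: a=46 e=46

Answer: 1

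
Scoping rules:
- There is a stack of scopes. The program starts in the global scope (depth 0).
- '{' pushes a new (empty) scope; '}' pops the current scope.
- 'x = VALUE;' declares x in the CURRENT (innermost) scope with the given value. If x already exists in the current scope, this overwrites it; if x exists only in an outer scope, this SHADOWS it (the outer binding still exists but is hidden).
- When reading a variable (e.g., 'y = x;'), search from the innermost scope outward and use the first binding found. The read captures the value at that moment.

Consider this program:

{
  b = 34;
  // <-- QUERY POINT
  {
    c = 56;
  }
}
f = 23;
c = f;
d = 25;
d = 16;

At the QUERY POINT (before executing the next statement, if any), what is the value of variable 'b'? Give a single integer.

Step 1: enter scope (depth=1)
Step 2: declare b=34 at depth 1
Visible at query point: b=34

Answer: 34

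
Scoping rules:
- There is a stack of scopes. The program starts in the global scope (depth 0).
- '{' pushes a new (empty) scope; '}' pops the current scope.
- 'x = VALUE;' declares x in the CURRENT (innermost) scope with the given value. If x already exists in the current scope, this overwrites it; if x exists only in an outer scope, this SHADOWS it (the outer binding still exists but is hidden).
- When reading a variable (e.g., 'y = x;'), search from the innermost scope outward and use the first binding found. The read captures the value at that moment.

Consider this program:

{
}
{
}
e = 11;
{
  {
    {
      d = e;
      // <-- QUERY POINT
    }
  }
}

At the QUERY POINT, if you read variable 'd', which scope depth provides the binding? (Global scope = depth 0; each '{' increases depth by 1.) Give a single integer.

Answer: 3

Derivation:
Step 1: enter scope (depth=1)
Step 2: exit scope (depth=0)
Step 3: enter scope (depth=1)
Step 4: exit scope (depth=0)
Step 5: declare e=11 at depth 0
Step 6: enter scope (depth=1)
Step 7: enter scope (depth=2)
Step 8: enter scope (depth=3)
Step 9: declare d=(read e)=11 at depth 3
Visible at query point: d=11 e=11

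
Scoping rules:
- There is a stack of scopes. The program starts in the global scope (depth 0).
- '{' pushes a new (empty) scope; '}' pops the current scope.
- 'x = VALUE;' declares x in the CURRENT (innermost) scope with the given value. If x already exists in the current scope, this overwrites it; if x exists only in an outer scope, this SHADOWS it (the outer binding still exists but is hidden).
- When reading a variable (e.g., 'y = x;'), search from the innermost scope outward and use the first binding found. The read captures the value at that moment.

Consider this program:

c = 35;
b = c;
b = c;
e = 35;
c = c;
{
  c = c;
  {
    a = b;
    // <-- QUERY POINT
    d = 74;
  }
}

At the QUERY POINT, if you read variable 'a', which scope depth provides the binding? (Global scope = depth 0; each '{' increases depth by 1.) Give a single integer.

Step 1: declare c=35 at depth 0
Step 2: declare b=(read c)=35 at depth 0
Step 3: declare b=(read c)=35 at depth 0
Step 4: declare e=35 at depth 0
Step 5: declare c=(read c)=35 at depth 0
Step 6: enter scope (depth=1)
Step 7: declare c=(read c)=35 at depth 1
Step 8: enter scope (depth=2)
Step 9: declare a=(read b)=35 at depth 2
Visible at query point: a=35 b=35 c=35 e=35

Answer: 2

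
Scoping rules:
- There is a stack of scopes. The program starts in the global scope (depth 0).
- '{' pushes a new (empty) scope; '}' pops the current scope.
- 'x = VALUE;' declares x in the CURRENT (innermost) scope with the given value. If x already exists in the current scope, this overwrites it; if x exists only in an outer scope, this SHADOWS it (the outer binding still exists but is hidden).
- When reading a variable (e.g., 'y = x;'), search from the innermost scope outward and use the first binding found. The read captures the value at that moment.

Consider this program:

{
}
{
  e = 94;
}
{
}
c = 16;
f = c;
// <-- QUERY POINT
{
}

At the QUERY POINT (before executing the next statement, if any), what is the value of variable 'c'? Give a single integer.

Step 1: enter scope (depth=1)
Step 2: exit scope (depth=0)
Step 3: enter scope (depth=1)
Step 4: declare e=94 at depth 1
Step 5: exit scope (depth=0)
Step 6: enter scope (depth=1)
Step 7: exit scope (depth=0)
Step 8: declare c=16 at depth 0
Step 9: declare f=(read c)=16 at depth 0
Visible at query point: c=16 f=16

Answer: 16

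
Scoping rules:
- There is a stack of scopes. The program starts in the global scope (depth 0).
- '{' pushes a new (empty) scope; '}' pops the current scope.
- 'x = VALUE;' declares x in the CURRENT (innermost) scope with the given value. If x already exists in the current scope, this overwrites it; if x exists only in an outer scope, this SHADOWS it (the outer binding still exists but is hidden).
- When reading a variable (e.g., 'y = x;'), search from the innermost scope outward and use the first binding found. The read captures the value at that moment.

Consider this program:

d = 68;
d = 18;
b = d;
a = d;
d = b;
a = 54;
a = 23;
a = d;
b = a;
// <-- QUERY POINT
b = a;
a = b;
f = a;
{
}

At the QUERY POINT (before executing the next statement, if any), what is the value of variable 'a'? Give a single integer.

Step 1: declare d=68 at depth 0
Step 2: declare d=18 at depth 0
Step 3: declare b=(read d)=18 at depth 0
Step 4: declare a=(read d)=18 at depth 0
Step 5: declare d=(read b)=18 at depth 0
Step 6: declare a=54 at depth 0
Step 7: declare a=23 at depth 0
Step 8: declare a=(read d)=18 at depth 0
Step 9: declare b=(read a)=18 at depth 0
Visible at query point: a=18 b=18 d=18

Answer: 18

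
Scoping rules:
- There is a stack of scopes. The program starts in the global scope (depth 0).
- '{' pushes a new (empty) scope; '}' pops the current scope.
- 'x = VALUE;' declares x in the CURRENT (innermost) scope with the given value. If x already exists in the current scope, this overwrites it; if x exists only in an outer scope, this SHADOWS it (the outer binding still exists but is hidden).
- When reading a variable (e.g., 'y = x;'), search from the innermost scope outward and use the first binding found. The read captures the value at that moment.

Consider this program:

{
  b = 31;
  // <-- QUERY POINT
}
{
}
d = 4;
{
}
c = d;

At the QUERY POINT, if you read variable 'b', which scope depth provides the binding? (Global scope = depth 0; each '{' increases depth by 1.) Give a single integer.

Step 1: enter scope (depth=1)
Step 2: declare b=31 at depth 1
Visible at query point: b=31

Answer: 1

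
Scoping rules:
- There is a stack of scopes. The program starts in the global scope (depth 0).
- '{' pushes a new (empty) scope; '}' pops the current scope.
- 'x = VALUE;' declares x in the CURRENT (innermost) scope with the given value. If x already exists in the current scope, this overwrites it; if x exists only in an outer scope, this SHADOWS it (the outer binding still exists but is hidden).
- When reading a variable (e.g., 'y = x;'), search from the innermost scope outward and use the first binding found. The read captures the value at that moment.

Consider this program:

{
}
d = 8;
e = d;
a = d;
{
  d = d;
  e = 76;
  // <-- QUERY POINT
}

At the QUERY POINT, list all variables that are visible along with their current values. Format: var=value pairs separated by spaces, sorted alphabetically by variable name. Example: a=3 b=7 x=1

Answer: a=8 d=8 e=76

Derivation:
Step 1: enter scope (depth=1)
Step 2: exit scope (depth=0)
Step 3: declare d=8 at depth 0
Step 4: declare e=(read d)=8 at depth 0
Step 5: declare a=(read d)=8 at depth 0
Step 6: enter scope (depth=1)
Step 7: declare d=(read d)=8 at depth 1
Step 8: declare e=76 at depth 1
Visible at query point: a=8 d=8 e=76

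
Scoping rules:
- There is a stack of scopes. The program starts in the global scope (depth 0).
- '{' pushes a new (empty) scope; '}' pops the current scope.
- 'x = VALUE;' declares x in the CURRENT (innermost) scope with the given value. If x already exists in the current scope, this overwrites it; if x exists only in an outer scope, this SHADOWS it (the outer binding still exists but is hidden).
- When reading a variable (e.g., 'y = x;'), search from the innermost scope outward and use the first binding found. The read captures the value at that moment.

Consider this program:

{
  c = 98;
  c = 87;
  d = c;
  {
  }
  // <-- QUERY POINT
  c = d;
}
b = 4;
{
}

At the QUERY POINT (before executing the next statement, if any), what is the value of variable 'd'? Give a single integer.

Step 1: enter scope (depth=1)
Step 2: declare c=98 at depth 1
Step 3: declare c=87 at depth 1
Step 4: declare d=(read c)=87 at depth 1
Step 5: enter scope (depth=2)
Step 6: exit scope (depth=1)
Visible at query point: c=87 d=87

Answer: 87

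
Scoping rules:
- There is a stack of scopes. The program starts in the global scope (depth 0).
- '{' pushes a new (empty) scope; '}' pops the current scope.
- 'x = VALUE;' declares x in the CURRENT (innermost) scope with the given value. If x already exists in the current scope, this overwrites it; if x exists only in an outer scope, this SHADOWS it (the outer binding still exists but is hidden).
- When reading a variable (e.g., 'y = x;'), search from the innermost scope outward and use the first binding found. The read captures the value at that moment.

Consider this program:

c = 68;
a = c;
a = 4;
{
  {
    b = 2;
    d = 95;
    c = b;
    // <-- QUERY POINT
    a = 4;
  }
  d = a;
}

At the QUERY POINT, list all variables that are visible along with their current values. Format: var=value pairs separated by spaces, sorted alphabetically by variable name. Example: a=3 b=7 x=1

Answer: a=4 b=2 c=2 d=95

Derivation:
Step 1: declare c=68 at depth 0
Step 2: declare a=(read c)=68 at depth 0
Step 3: declare a=4 at depth 0
Step 4: enter scope (depth=1)
Step 5: enter scope (depth=2)
Step 6: declare b=2 at depth 2
Step 7: declare d=95 at depth 2
Step 8: declare c=(read b)=2 at depth 2
Visible at query point: a=4 b=2 c=2 d=95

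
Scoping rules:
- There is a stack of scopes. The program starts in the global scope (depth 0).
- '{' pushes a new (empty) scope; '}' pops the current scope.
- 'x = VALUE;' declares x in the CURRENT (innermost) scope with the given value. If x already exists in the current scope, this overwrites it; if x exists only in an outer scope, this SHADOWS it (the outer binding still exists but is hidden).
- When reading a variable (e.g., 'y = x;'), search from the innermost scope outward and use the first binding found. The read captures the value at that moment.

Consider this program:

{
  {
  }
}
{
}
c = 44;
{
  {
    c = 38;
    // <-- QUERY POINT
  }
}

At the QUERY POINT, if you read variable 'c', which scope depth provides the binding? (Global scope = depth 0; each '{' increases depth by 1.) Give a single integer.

Answer: 2

Derivation:
Step 1: enter scope (depth=1)
Step 2: enter scope (depth=2)
Step 3: exit scope (depth=1)
Step 4: exit scope (depth=0)
Step 5: enter scope (depth=1)
Step 6: exit scope (depth=0)
Step 7: declare c=44 at depth 0
Step 8: enter scope (depth=1)
Step 9: enter scope (depth=2)
Step 10: declare c=38 at depth 2
Visible at query point: c=38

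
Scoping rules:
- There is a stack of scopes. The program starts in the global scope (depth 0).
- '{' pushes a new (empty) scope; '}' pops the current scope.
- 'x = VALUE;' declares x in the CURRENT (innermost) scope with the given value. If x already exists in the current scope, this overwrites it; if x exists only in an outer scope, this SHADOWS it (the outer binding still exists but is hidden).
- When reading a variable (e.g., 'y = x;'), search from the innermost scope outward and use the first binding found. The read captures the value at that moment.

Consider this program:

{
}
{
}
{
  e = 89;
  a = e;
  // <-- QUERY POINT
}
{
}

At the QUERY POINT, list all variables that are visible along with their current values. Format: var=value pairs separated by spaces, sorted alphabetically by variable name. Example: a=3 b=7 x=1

Step 1: enter scope (depth=1)
Step 2: exit scope (depth=0)
Step 3: enter scope (depth=1)
Step 4: exit scope (depth=0)
Step 5: enter scope (depth=1)
Step 6: declare e=89 at depth 1
Step 7: declare a=(read e)=89 at depth 1
Visible at query point: a=89 e=89

Answer: a=89 e=89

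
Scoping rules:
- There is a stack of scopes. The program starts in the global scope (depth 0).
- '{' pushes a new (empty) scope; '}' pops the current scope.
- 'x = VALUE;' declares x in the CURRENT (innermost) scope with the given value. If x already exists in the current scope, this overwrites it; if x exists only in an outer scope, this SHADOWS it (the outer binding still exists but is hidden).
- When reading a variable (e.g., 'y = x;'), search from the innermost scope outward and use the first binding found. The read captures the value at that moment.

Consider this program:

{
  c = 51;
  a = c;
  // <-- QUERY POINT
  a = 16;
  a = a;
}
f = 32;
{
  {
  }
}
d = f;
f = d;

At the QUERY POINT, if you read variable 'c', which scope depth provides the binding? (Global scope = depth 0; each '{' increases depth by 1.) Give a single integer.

Step 1: enter scope (depth=1)
Step 2: declare c=51 at depth 1
Step 3: declare a=(read c)=51 at depth 1
Visible at query point: a=51 c=51

Answer: 1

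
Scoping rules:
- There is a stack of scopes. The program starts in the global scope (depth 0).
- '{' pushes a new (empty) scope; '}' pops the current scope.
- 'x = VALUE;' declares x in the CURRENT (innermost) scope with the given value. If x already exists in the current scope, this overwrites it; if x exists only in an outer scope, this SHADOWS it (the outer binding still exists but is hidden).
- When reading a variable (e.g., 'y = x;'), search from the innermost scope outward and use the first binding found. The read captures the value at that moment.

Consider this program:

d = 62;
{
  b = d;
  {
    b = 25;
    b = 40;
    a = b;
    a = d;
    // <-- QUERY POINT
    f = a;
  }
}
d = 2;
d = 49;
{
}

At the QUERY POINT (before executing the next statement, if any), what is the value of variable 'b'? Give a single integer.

Answer: 40

Derivation:
Step 1: declare d=62 at depth 0
Step 2: enter scope (depth=1)
Step 3: declare b=(read d)=62 at depth 1
Step 4: enter scope (depth=2)
Step 5: declare b=25 at depth 2
Step 6: declare b=40 at depth 2
Step 7: declare a=(read b)=40 at depth 2
Step 8: declare a=(read d)=62 at depth 2
Visible at query point: a=62 b=40 d=62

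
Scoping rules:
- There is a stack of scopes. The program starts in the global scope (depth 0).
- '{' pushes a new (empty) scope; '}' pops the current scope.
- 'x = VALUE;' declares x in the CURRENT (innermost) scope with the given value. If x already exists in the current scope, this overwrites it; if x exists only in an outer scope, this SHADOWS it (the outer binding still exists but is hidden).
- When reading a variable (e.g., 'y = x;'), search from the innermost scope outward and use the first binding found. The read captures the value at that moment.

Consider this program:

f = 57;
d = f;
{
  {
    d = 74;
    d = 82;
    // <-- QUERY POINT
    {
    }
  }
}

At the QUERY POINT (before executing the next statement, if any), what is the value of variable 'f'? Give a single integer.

Step 1: declare f=57 at depth 0
Step 2: declare d=(read f)=57 at depth 0
Step 3: enter scope (depth=1)
Step 4: enter scope (depth=2)
Step 5: declare d=74 at depth 2
Step 6: declare d=82 at depth 2
Visible at query point: d=82 f=57

Answer: 57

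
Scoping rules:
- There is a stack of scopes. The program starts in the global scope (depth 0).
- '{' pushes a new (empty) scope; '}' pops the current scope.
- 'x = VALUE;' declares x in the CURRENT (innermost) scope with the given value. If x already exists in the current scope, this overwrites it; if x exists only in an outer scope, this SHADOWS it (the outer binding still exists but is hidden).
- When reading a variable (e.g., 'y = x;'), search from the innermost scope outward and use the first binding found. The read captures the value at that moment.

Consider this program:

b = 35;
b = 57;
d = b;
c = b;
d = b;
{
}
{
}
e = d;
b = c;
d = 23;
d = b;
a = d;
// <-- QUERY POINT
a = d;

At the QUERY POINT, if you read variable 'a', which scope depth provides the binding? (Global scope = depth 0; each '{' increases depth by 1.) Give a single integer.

Answer: 0

Derivation:
Step 1: declare b=35 at depth 0
Step 2: declare b=57 at depth 0
Step 3: declare d=(read b)=57 at depth 0
Step 4: declare c=(read b)=57 at depth 0
Step 5: declare d=(read b)=57 at depth 0
Step 6: enter scope (depth=1)
Step 7: exit scope (depth=0)
Step 8: enter scope (depth=1)
Step 9: exit scope (depth=0)
Step 10: declare e=(read d)=57 at depth 0
Step 11: declare b=(read c)=57 at depth 0
Step 12: declare d=23 at depth 0
Step 13: declare d=(read b)=57 at depth 0
Step 14: declare a=(read d)=57 at depth 0
Visible at query point: a=57 b=57 c=57 d=57 e=57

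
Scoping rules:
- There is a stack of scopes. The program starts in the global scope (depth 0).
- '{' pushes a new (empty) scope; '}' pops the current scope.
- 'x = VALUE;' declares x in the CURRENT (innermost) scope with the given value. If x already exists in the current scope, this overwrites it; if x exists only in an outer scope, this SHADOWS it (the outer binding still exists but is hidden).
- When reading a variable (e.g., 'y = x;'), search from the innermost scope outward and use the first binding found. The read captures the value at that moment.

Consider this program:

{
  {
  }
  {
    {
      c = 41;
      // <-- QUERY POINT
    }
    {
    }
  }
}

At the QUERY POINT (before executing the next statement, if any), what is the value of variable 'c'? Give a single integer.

Answer: 41

Derivation:
Step 1: enter scope (depth=1)
Step 2: enter scope (depth=2)
Step 3: exit scope (depth=1)
Step 4: enter scope (depth=2)
Step 5: enter scope (depth=3)
Step 6: declare c=41 at depth 3
Visible at query point: c=41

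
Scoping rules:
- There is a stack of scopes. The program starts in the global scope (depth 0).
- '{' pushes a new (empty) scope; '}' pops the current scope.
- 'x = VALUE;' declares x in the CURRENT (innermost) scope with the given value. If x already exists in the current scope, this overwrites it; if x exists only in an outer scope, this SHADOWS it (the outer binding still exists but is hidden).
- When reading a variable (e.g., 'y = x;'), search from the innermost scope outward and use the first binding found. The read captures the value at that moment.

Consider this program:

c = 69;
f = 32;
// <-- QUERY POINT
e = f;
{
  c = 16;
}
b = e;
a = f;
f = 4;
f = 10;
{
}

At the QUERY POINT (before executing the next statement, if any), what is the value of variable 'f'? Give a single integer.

Answer: 32

Derivation:
Step 1: declare c=69 at depth 0
Step 2: declare f=32 at depth 0
Visible at query point: c=69 f=32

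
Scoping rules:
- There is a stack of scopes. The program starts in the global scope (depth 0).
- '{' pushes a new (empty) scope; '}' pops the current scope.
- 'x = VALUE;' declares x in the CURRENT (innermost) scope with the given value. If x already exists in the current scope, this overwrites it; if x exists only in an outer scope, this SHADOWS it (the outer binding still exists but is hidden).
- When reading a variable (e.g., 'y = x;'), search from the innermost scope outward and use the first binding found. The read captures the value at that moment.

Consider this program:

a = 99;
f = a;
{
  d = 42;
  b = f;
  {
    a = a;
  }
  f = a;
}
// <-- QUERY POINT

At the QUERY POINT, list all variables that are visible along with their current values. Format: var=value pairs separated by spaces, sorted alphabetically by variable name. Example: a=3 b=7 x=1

Step 1: declare a=99 at depth 0
Step 2: declare f=(read a)=99 at depth 0
Step 3: enter scope (depth=1)
Step 4: declare d=42 at depth 1
Step 5: declare b=(read f)=99 at depth 1
Step 6: enter scope (depth=2)
Step 7: declare a=(read a)=99 at depth 2
Step 8: exit scope (depth=1)
Step 9: declare f=(read a)=99 at depth 1
Step 10: exit scope (depth=0)
Visible at query point: a=99 f=99

Answer: a=99 f=99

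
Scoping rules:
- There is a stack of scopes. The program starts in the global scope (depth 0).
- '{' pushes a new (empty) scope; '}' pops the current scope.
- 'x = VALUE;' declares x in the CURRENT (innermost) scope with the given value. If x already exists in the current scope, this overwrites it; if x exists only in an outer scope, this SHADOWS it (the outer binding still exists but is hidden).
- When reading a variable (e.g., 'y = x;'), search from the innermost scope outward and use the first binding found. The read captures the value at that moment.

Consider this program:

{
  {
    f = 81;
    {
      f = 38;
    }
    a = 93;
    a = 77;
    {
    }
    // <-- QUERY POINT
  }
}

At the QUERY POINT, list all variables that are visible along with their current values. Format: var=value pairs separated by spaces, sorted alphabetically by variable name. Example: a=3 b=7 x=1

Answer: a=77 f=81

Derivation:
Step 1: enter scope (depth=1)
Step 2: enter scope (depth=2)
Step 3: declare f=81 at depth 2
Step 4: enter scope (depth=3)
Step 5: declare f=38 at depth 3
Step 6: exit scope (depth=2)
Step 7: declare a=93 at depth 2
Step 8: declare a=77 at depth 2
Step 9: enter scope (depth=3)
Step 10: exit scope (depth=2)
Visible at query point: a=77 f=81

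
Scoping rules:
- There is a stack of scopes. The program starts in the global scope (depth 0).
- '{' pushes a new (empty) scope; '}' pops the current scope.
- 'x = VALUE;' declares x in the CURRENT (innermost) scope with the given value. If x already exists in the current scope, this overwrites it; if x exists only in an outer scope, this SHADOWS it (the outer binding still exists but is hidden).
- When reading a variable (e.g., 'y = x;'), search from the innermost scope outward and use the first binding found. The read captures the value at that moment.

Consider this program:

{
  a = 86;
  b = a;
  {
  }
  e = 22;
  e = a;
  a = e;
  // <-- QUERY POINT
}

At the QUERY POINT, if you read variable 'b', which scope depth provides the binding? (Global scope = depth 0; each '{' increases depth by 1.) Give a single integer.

Answer: 1

Derivation:
Step 1: enter scope (depth=1)
Step 2: declare a=86 at depth 1
Step 3: declare b=(read a)=86 at depth 1
Step 4: enter scope (depth=2)
Step 5: exit scope (depth=1)
Step 6: declare e=22 at depth 1
Step 7: declare e=(read a)=86 at depth 1
Step 8: declare a=(read e)=86 at depth 1
Visible at query point: a=86 b=86 e=86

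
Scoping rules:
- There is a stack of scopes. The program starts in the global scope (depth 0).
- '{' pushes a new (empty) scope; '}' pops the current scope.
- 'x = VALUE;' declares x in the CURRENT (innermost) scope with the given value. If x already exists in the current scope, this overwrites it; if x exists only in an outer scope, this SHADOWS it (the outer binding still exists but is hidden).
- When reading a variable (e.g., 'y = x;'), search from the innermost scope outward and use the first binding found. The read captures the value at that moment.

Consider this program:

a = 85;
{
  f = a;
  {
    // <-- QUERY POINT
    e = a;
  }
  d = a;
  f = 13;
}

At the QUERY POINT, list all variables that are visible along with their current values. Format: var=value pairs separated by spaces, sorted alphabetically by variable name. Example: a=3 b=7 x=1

Step 1: declare a=85 at depth 0
Step 2: enter scope (depth=1)
Step 3: declare f=(read a)=85 at depth 1
Step 4: enter scope (depth=2)
Visible at query point: a=85 f=85

Answer: a=85 f=85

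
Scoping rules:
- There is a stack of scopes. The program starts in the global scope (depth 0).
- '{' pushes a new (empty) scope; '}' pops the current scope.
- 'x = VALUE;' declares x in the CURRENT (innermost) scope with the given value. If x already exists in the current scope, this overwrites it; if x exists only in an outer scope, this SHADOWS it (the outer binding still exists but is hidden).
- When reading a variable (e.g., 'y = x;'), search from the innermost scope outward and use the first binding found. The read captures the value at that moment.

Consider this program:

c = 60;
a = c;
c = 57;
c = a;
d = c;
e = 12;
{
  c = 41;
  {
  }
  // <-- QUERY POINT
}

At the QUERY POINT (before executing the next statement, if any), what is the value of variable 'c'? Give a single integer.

Step 1: declare c=60 at depth 0
Step 2: declare a=(read c)=60 at depth 0
Step 3: declare c=57 at depth 0
Step 4: declare c=(read a)=60 at depth 0
Step 5: declare d=(read c)=60 at depth 0
Step 6: declare e=12 at depth 0
Step 7: enter scope (depth=1)
Step 8: declare c=41 at depth 1
Step 9: enter scope (depth=2)
Step 10: exit scope (depth=1)
Visible at query point: a=60 c=41 d=60 e=12

Answer: 41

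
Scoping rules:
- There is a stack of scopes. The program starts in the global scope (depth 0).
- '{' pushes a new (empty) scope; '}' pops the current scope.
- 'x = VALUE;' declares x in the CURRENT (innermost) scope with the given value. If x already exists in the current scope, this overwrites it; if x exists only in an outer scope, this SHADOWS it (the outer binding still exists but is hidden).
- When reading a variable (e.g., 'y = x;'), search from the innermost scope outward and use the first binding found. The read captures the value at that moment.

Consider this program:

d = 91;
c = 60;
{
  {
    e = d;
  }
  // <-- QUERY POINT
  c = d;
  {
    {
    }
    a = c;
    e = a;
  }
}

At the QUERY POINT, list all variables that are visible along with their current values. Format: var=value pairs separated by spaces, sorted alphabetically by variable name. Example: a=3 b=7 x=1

Step 1: declare d=91 at depth 0
Step 2: declare c=60 at depth 0
Step 3: enter scope (depth=1)
Step 4: enter scope (depth=2)
Step 5: declare e=(read d)=91 at depth 2
Step 6: exit scope (depth=1)
Visible at query point: c=60 d=91

Answer: c=60 d=91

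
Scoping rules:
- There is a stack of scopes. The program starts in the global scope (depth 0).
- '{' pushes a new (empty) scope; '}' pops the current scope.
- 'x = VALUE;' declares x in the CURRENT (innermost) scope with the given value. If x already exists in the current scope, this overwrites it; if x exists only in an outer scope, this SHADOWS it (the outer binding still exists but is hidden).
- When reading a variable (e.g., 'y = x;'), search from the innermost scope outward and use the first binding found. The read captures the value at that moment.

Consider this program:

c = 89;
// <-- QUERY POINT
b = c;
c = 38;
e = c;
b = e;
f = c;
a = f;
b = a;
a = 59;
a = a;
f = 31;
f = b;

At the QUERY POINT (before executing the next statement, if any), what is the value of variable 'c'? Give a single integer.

Answer: 89

Derivation:
Step 1: declare c=89 at depth 0
Visible at query point: c=89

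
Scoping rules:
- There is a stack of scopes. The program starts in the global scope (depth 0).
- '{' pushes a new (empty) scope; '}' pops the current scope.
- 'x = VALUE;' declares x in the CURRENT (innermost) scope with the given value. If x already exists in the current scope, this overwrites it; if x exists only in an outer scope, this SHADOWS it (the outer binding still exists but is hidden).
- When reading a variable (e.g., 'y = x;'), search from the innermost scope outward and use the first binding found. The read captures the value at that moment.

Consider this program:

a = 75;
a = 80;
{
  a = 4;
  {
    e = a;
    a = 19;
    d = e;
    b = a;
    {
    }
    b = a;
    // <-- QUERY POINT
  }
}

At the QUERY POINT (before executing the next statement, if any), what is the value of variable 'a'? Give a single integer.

Answer: 19

Derivation:
Step 1: declare a=75 at depth 0
Step 2: declare a=80 at depth 0
Step 3: enter scope (depth=1)
Step 4: declare a=4 at depth 1
Step 5: enter scope (depth=2)
Step 6: declare e=(read a)=4 at depth 2
Step 7: declare a=19 at depth 2
Step 8: declare d=(read e)=4 at depth 2
Step 9: declare b=(read a)=19 at depth 2
Step 10: enter scope (depth=3)
Step 11: exit scope (depth=2)
Step 12: declare b=(read a)=19 at depth 2
Visible at query point: a=19 b=19 d=4 e=4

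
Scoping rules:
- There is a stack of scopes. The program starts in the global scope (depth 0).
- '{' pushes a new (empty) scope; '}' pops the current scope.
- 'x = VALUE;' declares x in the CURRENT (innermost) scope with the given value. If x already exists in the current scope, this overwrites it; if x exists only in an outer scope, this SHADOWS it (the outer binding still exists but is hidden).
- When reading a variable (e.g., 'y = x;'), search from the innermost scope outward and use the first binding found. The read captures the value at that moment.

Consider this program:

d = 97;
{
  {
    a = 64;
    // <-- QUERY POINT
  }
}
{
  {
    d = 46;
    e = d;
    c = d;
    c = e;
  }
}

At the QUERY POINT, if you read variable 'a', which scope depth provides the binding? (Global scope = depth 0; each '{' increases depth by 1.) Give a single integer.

Step 1: declare d=97 at depth 0
Step 2: enter scope (depth=1)
Step 3: enter scope (depth=2)
Step 4: declare a=64 at depth 2
Visible at query point: a=64 d=97

Answer: 2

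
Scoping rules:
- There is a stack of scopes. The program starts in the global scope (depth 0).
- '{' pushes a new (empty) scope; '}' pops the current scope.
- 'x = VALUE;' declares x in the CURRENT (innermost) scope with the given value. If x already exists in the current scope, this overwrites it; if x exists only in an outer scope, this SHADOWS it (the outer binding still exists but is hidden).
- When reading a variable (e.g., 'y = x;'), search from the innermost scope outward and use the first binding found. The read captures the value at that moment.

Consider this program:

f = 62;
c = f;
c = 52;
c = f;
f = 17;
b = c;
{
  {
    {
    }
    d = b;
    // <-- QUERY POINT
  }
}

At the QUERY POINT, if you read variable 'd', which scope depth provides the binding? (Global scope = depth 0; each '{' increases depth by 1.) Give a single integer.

Step 1: declare f=62 at depth 0
Step 2: declare c=(read f)=62 at depth 0
Step 3: declare c=52 at depth 0
Step 4: declare c=(read f)=62 at depth 0
Step 5: declare f=17 at depth 0
Step 6: declare b=(read c)=62 at depth 0
Step 7: enter scope (depth=1)
Step 8: enter scope (depth=2)
Step 9: enter scope (depth=3)
Step 10: exit scope (depth=2)
Step 11: declare d=(read b)=62 at depth 2
Visible at query point: b=62 c=62 d=62 f=17

Answer: 2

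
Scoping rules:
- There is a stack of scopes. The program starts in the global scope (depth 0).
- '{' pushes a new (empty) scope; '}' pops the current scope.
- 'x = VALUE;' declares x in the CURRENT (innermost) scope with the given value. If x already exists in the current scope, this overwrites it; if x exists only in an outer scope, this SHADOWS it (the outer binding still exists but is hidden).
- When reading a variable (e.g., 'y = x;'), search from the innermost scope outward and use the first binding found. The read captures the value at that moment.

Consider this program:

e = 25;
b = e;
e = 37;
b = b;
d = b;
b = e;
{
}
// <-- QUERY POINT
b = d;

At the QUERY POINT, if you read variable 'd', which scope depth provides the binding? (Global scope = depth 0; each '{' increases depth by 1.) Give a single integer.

Step 1: declare e=25 at depth 0
Step 2: declare b=(read e)=25 at depth 0
Step 3: declare e=37 at depth 0
Step 4: declare b=(read b)=25 at depth 0
Step 5: declare d=(read b)=25 at depth 0
Step 6: declare b=(read e)=37 at depth 0
Step 7: enter scope (depth=1)
Step 8: exit scope (depth=0)
Visible at query point: b=37 d=25 e=37

Answer: 0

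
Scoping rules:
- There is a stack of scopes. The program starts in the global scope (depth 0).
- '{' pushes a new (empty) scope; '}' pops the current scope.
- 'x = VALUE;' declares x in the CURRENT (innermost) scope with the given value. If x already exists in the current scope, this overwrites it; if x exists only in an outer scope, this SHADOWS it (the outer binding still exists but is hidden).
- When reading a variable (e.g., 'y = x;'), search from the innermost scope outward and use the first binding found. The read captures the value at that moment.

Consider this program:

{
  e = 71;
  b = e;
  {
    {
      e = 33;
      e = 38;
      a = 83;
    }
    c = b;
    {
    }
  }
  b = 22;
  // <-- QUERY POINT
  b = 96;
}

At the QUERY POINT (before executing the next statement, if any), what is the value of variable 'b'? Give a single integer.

Step 1: enter scope (depth=1)
Step 2: declare e=71 at depth 1
Step 3: declare b=(read e)=71 at depth 1
Step 4: enter scope (depth=2)
Step 5: enter scope (depth=3)
Step 6: declare e=33 at depth 3
Step 7: declare e=38 at depth 3
Step 8: declare a=83 at depth 3
Step 9: exit scope (depth=2)
Step 10: declare c=(read b)=71 at depth 2
Step 11: enter scope (depth=3)
Step 12: exit scope (depth=2)
Step 13: exit scope (depth=1)
Step 14: declare b=22 at depth 1
Visible at query point: b=22 e=71

Answer: 22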